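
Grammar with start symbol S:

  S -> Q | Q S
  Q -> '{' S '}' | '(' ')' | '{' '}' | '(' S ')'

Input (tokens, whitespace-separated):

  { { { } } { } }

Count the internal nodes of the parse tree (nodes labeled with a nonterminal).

8

[S [Q { [S [Q { [S [Q { }]] }] [S [Q { }]]] }]]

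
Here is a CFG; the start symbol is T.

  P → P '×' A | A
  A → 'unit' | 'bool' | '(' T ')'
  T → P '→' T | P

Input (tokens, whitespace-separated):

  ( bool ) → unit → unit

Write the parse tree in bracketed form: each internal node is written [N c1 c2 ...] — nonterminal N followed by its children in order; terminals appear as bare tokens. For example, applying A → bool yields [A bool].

T
P → T
A → T
( T ) → T
( P ) → T
( A ) → T
( bool ) → T
( bool ) → P → T
( bool ) → A → T
( bool ) → unit → T
( bool ) → unit → P
( bool ) → unit → A
( bool ) → unit → unit

[T [P [A ( [T [P [A bool]]] )]] → [T [P [A unit]] → [T [P [A unit]]]]]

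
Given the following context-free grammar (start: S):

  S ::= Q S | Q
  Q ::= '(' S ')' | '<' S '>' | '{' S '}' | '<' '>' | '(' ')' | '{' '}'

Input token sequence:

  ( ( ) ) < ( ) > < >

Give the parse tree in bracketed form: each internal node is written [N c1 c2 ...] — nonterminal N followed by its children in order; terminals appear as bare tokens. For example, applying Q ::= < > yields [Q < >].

[S [Q ( [S [Q ( )]] )] [S [Q < [S [Q ( )]] >] [S [Q < >]]]]

S
Q S
( S ) S
( Q ) S
( ( ) ) S
( ( ) ) Q S
( ( ) ) < S > S
( ( ) ) < Q > S
( ( ) ) < ( ) > S
( ( ) ) < ( ) > Q
( ( ) ) < ( ) > < >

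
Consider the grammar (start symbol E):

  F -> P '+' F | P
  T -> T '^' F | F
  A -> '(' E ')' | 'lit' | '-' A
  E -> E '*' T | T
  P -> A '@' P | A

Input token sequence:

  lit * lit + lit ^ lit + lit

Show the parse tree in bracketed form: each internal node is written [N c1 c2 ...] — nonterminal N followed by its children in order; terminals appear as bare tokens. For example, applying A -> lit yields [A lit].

E
E * T
T * T
F * T
P * T
A * T
lit * T
lit * T ^ F
lit * F ^ F
lit * P + F ^ F
lit * A + F ^ F
lit * lit + F ^ F
lit * lit + P ^ F
lit * lit + A ^ F
lit * lit + lit ^ F
lit * lit + lit ^ P + F
lit * lit + lit ^ A + F
lit * lit + lit ^ lit + F
lit * lit + lit ^ lit + P
lit * lit + lit ^ lit + A
lit * lit + lit ^ lit + lit

[E [E [T [F [P [A lit]]]]] * [T [T [F [P [A lit]] + [F [P [A lit]]]]] ^ [F [P [A lit]] + [F [P [A lit]]]]]]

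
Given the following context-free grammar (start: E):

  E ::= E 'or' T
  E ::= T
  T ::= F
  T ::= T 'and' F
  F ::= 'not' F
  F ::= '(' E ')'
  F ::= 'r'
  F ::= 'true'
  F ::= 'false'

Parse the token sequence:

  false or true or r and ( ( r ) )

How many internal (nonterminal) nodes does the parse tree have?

[E [E [E [T [F false]]] or [T [F true]]] or [T [T [F r]] and [F ( [E [T [F ( [E [T [F r]]] )]]] )]]]

17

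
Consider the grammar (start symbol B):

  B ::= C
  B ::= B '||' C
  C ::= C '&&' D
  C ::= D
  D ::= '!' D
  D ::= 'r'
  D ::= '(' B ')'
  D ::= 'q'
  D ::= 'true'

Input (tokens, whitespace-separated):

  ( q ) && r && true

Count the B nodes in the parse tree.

2

[B [C [C [C [D ( [B [C [D q]]] )]] && [D r]] && [D true]]]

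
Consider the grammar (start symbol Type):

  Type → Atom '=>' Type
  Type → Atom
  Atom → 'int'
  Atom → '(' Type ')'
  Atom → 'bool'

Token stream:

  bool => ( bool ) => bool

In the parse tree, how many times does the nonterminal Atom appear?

[Type [Atom bool] => [Type [Atom ( [Type [Atom bool]] )] => [Type [Atom bool]]]]

4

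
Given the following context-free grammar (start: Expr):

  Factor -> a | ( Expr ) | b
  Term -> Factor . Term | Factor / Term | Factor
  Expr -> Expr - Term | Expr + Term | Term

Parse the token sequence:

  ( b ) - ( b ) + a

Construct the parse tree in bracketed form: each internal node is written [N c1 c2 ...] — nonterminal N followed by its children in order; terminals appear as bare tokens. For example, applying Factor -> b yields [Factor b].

Expr
Expr + Term
Expr - Term + Term
Term - Term + Term
Factor - Term + Term
( Expr ) - Term + Term
( Term ) - Term + Term
( Factor ) - Term + Term
( b ) - Term + Term
( b ) - Factor + Term
( b ) - ( Expr ) + Term
( b ) - ( Term ) + Term
( b ) - ( Factor ) + Term
( b ) - ( b ) + Term
( b ) - ( b ) + Factor
( b ) - ( b ) + a

[Expr [Expr [Expr [Term [Factor ( [Expr [Term [Factor b]]] )]]] - [Term [Factor ( [Expr [Term [Factor b]]] )]]] + [Term [Factor a]]]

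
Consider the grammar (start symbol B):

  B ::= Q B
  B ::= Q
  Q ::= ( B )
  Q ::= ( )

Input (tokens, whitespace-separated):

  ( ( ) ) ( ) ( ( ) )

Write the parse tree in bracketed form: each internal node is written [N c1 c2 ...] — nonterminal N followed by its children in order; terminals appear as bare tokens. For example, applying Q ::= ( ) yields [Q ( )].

B
Q B
( B ) B
( Q ) B
( ( ) ) B
( ( ) ) Q B
( ( ) ) ( ) B
( ( ) ) ( ) Q
( ( ) ) ( ) ( B )
( ( ) ) ( ) ( Q )
( ( ) ) ( ) ( ( ) )

[B [Q ( [B [Q ( )]] )] [B [Q ( )] [B [Q ( [B [Q ( )]] )]]]]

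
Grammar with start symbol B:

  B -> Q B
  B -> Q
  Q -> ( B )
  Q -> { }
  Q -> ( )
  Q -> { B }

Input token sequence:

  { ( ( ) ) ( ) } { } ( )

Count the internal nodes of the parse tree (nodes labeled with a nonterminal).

[B [Q { [B [Q ( [B [Q ( )]] )] [B [Q ( )]]] }] [B [Q { }] [B [Q ( )]]]]

12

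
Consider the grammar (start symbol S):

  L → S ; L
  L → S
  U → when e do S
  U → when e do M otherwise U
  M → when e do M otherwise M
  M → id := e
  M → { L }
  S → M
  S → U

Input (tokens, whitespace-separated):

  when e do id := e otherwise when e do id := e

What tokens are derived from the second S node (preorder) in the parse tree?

id := e

[S [U when e do [M id := e] otherwise [U when e do [S [M id := e]]]]]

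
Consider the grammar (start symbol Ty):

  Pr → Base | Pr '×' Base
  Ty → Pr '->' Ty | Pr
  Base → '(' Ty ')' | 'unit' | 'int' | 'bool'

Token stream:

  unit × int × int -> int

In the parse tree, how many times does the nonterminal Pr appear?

[Ty [Pr [Pr [Pr [Base unit]] × [Base int]] × [Base int]] -> [Ty [Pr [Base int]]]]

4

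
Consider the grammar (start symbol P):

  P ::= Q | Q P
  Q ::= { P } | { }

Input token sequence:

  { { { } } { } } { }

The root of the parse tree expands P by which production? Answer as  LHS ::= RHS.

P ::= Q P

[P [Q { [P [Q { [P [Q { }]] }] [P [Q { }]]] }] [P [Q { }]]]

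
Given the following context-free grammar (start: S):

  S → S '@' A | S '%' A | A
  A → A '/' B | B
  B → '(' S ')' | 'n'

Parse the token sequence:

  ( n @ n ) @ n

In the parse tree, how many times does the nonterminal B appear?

4

[S [S [A [B ( [S [S [A [B n]]] @ [A [B n]]] )]]] @ [A [B n]]]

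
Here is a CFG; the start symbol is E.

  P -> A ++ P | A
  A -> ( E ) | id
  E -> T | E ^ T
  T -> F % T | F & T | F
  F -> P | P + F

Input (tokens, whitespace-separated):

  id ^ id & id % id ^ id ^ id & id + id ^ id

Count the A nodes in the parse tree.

9

[E [E [E [E [E [T [F [P [A id]]]]] ^ [T [F [P [A id]]] & [T [F [P [A id]]] % [T [F [P [A id]]]]]]] ^ [T [F [P [A id]]]]] ^ [T [F [P [A id]]] & [T [F [P [A id]] + [F [P [A id]]]]]]] ^ [T [F [P [A id]]]]]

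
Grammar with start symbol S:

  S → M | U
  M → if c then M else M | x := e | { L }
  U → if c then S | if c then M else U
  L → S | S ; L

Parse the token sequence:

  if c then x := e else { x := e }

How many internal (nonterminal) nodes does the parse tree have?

[S [M if c then [M x := e] else [M { [L [S [M x := e]]] }]]]

7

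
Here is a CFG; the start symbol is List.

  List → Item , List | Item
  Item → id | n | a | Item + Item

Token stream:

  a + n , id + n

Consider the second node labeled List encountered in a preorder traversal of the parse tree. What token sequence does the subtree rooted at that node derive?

[List [Item [Item a] + [Item n]] , [List [Item [Item id] + [Item n]]]]

id + n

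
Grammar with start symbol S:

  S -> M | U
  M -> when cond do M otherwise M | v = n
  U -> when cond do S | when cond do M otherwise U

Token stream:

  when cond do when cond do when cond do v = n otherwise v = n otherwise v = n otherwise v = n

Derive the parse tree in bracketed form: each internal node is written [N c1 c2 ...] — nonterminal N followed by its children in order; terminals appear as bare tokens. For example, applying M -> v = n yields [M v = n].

[S [M when cond do [M when cond do [M when cond do [M v = n] otherwise [M v = n]] otherwise [M v = n]] otherwise [M v = n]]]

S
M
when cond do M otherwise M
when cond do when cond do M otherwise M otherwise M
when cond do when cond do when cond do M otherwise M otherwise M otherwise M
when cond do when cond do when cond do v = n otherwise M otherwise M otherwise M
when cond do when cond do when cond do v = n otherwise v = n otherwise M otherwise M
when cond do when cond do when cond do v = n otherwise v = n otherwise v = n otherwise M
when cond do when cond do when cond do v = n otherwise v = n otherwise v = n otherwise v = n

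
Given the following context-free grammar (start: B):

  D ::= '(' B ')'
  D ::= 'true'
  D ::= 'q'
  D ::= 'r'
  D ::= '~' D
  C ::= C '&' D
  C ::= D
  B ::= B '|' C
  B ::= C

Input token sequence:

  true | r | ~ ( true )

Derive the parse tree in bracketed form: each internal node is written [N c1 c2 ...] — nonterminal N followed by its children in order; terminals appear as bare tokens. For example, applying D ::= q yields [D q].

[B [B [B [C [D true]]] | [C [D r]]] | [C [D ~ [D ( [B [C [D true]]] )]]]]

B
B | C
B | C | C
C | C | C
D | C | C
true | C | C
true | D | C
true | r | C
true | r | D
true | r | ~ D
true | r | ~ ( B )
true | r | ~ ( C )
true | r | ~ ( D )
true | r | ~ ( true )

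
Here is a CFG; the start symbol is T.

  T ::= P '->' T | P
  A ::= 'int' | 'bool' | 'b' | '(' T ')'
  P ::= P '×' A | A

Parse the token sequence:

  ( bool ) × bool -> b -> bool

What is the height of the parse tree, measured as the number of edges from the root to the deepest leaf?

[T [P [P [A ( [T [P [A bool]]] )]] × [A bool]] -> [T [P [A b]] -> [T [P [A bool]]]]]

7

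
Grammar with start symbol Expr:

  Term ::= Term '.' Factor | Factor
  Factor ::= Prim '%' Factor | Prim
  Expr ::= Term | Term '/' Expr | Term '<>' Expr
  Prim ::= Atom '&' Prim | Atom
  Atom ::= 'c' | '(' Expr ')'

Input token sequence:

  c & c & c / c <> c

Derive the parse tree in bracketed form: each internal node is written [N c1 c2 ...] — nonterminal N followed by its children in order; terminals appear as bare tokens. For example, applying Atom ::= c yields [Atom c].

Expr
Term / Expr
Factor / Expr
Prim / Expr
Atom & Prim / Expr
c & Prim / Expr
c & Atom & Prim / Expr
c & c & Prim / Expr
c & c & Atom / Expr
c & c & c / Expr
c & c & c / Term <> Expr
c & c & c / Factor <> Expr
c & c & c / Prim <> Expr
c & c & c / Atom <> Expr
c & c & c / c <> Expr
c & c & c / c <> Term
c & c & c / c <> Factor
c & c & c / c <> Prim
c & c & c / c <> Atom
c & c & c / c <> c

[Expr [Term [Factor [Prim [Atom c] & [Prim [Atom c] & [Prim [Atom c]]]]]] / [Expr [Term [Factor [Prim [Atom c]]]] <> [Expr [Term [Factor [Prim [Atom c]]]]]]]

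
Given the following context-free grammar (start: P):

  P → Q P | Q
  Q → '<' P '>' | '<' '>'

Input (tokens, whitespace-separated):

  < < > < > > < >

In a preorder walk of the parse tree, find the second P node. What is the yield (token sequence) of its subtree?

< > < >

[P [Q < [P [Q < >] [P [Q < >]]] >] [P [Q < >]]]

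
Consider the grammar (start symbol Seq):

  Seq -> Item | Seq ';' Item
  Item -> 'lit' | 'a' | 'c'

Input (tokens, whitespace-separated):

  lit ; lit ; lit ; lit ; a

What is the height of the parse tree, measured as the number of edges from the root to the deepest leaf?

6

[Seq [Seq [Seq [Seq [Seq [Item lit]] ; [Item lit]] ; [Item lit]] ; [Item lit]] ; [Item a]]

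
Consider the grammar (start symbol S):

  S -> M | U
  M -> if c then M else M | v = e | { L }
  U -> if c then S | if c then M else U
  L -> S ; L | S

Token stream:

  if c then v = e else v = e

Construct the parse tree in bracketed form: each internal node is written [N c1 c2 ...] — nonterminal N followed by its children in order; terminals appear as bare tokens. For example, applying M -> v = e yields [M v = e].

S
M
if c then M else M
if c then v = e else M
if c then v = e else v = e

[S [M if c then [M v = e] else [M v = e]]]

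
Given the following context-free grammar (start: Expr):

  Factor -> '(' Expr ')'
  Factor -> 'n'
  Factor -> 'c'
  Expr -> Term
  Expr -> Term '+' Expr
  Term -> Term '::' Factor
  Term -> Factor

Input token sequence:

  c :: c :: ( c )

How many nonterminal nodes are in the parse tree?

10

[Expr [Term [Term [Term [Factor c]] :: [Factor c]] :: [Factor ( [Expr [Term [Factor c]]] )]]]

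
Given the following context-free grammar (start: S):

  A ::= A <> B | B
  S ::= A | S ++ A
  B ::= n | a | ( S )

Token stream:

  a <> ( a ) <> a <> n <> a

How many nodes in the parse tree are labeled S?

2

[S [A [A [A [A [A [B a]] <> [B ( [S [A [B a]]] )]] <> [B a]] <> [B n]] <> [B a]]]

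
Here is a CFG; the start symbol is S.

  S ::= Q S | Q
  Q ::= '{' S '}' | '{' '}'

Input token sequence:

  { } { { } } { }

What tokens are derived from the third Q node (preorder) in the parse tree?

[S [Q { }] [S [Q { [S [Q { }]] }] [S [Q { }]]]]

{ }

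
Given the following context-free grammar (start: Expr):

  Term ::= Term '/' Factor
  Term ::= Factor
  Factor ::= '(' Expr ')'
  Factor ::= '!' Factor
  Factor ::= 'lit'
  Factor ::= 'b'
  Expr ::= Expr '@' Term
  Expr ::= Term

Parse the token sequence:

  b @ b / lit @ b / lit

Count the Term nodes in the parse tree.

5

[Expr [Expr [Expr [Term [Factor b]]] @ [Term [Term [Factor b]] / [Factor lit]]] @ [Term [Term [Factor b]] / [Factor lit]]]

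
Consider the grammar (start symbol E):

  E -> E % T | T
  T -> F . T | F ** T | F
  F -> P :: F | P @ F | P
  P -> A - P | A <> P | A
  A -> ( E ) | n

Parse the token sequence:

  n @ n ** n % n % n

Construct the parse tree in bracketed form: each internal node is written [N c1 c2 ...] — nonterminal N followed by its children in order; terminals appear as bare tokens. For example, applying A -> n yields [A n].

[E [E [E [T [F [P [A n]] @ [F [P [A n]]]] ** [T [F [P [A n]]]]]] % [T [F [P [A n]]]]] % [T [F [P [A n]]]]]

E
E % T
E % T % T
T % T % T
F ** T % T % T
P @ F ** T % T % T
A @ F ** T % T % T
n @ F ** T % T % T
n @ P ** T % T % T
n @ A ** T % T % T
n @ n ** T % T % T
n @ n ** F % T % T
n @ n ** P % T % T
n @ n ** A % T % T
n @ n ** n % T % T
n @ n ** n % F % T
n @ n ** n % P % T
n @ n ** n % A % T
n @ n ** n % n % T
n @ n ** n % n % F
n @ n ** n % n % P
n @ n ** n % n % A
n @ n ** n % n % n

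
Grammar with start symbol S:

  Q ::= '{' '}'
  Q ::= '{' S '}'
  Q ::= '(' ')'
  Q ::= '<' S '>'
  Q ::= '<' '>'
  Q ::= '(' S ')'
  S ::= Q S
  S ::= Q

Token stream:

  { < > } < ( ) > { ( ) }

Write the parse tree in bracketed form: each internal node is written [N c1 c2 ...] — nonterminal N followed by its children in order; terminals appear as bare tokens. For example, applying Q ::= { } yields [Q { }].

[S [Q { [S [Q < >]] }] [S [Q < [S [Q ( )]] >] [S [Q { [S [Q ( )]] }]]]]

S
Q S
{ S } S
{ Q } S
{ < > } S
{ < > } Q S
{ < > } < S > S
{ < > } < Q > S
{ < > } < ( ) > S
{ < > } < ( ) > Q
{ < > } < ( ) > { S }
{ < > } < ( ) > { Q }
{ < > } < ( ) > { ( ) }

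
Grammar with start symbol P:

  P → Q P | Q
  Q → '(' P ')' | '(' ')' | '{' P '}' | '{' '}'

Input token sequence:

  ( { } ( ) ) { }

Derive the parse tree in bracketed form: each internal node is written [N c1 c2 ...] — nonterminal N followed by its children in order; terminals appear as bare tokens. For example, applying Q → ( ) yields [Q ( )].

[P [Q ( [P [Q { }] [P [Q ( )]]] )] [P [Q { }]]]

P
Q P
( P ) P
( Q P ) P
( { } P ) P
( { } Q ) P
( { } ( ) ) P
( { } ( ) ) Q
( { } ( ) ) { }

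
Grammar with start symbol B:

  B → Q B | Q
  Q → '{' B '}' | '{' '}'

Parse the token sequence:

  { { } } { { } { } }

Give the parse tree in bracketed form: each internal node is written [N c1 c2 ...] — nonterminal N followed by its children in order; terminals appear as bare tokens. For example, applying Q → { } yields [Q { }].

B
Q B
{ B } B
{ Q } B
{ { } } B
{ { } } Q
{ { } } { B }
{ { } } { Q B }
{ { } } { { } B }
{ { } } { { } Q }
{ { } } { { } { } }

[B [Q { [B [Q { }]] }] [B [Q { [B [Q { }] [B [Q { }]]] }]]]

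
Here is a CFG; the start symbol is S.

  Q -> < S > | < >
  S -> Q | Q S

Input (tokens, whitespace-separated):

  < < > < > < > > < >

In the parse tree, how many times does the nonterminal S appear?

[S [Q < [S [Q < >] [S [Q < >] [S [Q < >]]]] >] [S [Q < >]]]

5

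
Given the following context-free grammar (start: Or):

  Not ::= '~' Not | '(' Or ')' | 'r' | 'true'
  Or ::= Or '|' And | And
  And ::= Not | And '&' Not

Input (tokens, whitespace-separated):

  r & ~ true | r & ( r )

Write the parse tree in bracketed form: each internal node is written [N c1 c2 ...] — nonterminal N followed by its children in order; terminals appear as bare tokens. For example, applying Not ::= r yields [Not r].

Or
Or | And
And | And
And & Not | And
Not & Not | And
r & Not | And
r & ~ Not | And
r & ~ true | And
r & ~ true | And & Not
r & ~ true | Not & Not
r & ~ true | r & Not
r & ~ true | r & ( Or )
r & ~ true | r & ( And )
r & ~ true | r & ( Not )
r & ~ true | r & ( r )

[Or [Or [And [And [Not r]] & [Not ~ [Not true]]]] | [And [And [Not r]] & [Not ( [Or [And [Not r]]] )]]]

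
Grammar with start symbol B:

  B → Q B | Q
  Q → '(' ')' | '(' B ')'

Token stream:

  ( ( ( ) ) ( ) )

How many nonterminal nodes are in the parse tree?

8

[B [Q ( [B [Q ( [B [Q ( )]] )] [B [Q ( )]]] )]]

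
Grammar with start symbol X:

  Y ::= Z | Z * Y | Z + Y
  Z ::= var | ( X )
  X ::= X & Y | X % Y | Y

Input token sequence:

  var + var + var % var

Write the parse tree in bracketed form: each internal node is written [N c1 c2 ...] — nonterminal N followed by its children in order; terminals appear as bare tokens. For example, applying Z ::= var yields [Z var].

X
X % Y
Y % Y
Z + Y % Y
var + Y % Y
var + Z + Y % Y
var + var + Y % Y
var + var + Z % Y
var + var + var % Y
var + var + var % Z
var + var + var % var

[X [X [Y [Z var] + [Y [Z var] + [Y [Z var]]]]] % [Y [Z var]]]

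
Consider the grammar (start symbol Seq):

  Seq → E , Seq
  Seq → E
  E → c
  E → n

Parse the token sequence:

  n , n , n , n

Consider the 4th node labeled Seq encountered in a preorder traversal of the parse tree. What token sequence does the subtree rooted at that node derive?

n

[Seq [E n] , [Seq [E n] , [Seq [E n] , [Seq [E n]]]]]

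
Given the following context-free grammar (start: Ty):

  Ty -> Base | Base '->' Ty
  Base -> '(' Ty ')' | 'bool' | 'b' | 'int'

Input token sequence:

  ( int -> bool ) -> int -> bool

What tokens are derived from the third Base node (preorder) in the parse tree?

bool

[Ty [Base ( [Ty [Base int] -> [Ty [Base bool]]] )] -> [Ty [Base int] -> [Ty [Base bool]]]]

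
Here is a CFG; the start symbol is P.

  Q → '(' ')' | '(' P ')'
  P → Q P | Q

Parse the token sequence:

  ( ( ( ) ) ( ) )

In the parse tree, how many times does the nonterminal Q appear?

4

[P [Q ( [P [Q ( [P [Q ( )]] )] [P [Q ( )]]] )]]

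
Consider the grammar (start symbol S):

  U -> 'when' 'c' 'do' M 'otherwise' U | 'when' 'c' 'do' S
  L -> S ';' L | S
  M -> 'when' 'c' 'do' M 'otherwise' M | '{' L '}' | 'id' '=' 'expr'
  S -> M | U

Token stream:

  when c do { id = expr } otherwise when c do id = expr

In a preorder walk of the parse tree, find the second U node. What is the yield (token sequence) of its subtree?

when c do id = expr

[S [U when c do [M { [L [S [M id = expr]]] }] otherwise [U when c do [S [M id = expr]]]]]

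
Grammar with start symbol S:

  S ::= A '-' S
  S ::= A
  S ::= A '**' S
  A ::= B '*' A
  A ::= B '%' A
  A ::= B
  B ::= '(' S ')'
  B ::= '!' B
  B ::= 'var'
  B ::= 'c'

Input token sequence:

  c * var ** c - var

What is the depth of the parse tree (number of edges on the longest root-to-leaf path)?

5

[S [A [B c] * [A [B var]]] ** [S [A [B c]] - [S [A [B var]]]]]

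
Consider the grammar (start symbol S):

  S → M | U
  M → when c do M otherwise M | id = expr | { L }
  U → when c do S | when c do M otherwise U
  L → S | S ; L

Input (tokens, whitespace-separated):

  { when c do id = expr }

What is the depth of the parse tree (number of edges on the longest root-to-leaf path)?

7

[S [M { [L [S [U when c do [S [M id = expr]]]]] }]]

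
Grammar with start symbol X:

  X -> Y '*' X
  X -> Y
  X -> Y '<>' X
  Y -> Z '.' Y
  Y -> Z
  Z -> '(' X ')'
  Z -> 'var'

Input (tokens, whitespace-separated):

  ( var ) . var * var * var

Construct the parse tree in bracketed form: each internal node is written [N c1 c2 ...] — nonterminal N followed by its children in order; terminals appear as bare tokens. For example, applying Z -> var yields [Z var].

[X [Y [Z ( [X [Y [Z var]]] )] . [Y [Z var]]] * [X [Y [Z var]] * [X [Y [Z var]]]]]

X
Y * X
Z . Y * X
( X ) . Y * X
( Y ) . Y * X
( Z ) . Y * X
( var ) . Y * X
( var ) . Z * X
( var ) . var * X
( var ) . var * Y * X
( var ) . var * Z * X
( var ) . var * var * X
( var ) . var * var * Y
( var ) . var * var * Z
( var ) . var * var * var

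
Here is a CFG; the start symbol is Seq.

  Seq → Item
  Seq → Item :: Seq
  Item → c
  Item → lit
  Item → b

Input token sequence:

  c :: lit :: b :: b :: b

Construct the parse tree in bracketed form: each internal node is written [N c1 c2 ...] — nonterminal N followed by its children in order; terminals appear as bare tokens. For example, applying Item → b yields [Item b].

[Seq [Item c] :: [Seq [Item lit] :: [Seq [Item b] :: [Seq [Item b] :: [Seq [Item b]]]]]]

Seq
Item :: Seq
c :: Seq
c :: Item :: Seq
c :: lit :: Seq
c :: lit :: Item :: Seq
c :: lit :: b :: Seq
c :: lit :: b :: Item :: Seq
c :: lit :: b :: b :: Seq
c :: lit :: b :: b :: Item
c :: lit :: b :: b :: b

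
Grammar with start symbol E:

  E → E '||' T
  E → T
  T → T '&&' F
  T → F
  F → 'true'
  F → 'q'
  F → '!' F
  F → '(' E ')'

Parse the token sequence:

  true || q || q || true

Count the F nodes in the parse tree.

4

[E [E [E [E [T [F true]]] || [T [F q]]] || [T [F q]]] || [T [F true]]]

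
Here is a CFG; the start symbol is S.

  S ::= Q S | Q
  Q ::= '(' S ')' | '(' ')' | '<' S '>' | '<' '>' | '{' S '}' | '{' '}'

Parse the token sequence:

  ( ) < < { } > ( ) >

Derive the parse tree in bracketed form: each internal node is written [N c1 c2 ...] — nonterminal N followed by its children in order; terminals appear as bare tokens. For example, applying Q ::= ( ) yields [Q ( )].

[S [Q ( )] [S [Q < [S [Q < [S [Q { }]] >] [S [Q ( )]]] >]]]

S
Q S
( ) S
( ) Q
( ) < S >
( ) < Q S >
( ) < < S > S >
( ) < < Q > S >
( ) < < { } > S >
( ) < < { } > Q >
( ) < < { } > ( ) >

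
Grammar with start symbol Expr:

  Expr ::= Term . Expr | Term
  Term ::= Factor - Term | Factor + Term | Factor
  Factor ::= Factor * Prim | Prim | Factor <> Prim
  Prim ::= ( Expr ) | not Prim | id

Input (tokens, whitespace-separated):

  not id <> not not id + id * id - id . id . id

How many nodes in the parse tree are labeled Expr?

3

[Expr [Term [Factor [Factor [Prim not [Prim id]]] <> [Prim not [Prim not [Prim id]]]] + [Term [Factor [Factor [Prim id]] * [Prim id]] - [Term [Factor [Prim id]]]]] . [Expr [Term [Factor [Prim id]]] . [Expr [Term [Factor [Prim id]]]]]]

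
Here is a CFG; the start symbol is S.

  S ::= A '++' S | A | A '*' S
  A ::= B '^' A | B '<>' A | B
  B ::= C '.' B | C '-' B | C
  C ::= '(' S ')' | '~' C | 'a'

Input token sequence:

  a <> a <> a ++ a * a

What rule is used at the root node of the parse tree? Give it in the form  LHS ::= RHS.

S ::= A '++' S

[S [A [B [C a]] <> [A [B [C a]] <> [A [B [C a]]]]] ++ [S [A [B [C a]]] * [S [A [B [C a]]]]]]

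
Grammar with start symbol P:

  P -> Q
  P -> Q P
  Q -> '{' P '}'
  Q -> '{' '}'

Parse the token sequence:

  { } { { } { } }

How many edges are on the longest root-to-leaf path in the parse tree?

[P [Q { }] [P [Q { [P [Q { }] [P [Q { }]]] }]]]

6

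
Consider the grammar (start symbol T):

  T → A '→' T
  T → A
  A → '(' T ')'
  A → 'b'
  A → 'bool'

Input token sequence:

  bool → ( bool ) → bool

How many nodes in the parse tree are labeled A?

[T [A bool] → [T [A ( [T [A bool]] )] → [T [A bool]]]]

4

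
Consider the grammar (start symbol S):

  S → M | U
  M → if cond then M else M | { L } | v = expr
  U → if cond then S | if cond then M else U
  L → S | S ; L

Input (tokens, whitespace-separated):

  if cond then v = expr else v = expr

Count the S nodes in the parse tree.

1

[S [M if cond then [M v = expr] else [M v = expr]]]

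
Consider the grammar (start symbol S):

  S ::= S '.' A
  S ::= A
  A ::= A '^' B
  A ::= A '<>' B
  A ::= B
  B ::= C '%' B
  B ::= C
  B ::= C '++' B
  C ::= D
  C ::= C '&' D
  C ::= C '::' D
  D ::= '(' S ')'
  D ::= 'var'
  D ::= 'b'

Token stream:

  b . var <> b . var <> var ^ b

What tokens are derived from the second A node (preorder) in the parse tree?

[S [S [S [A [B [C [D b]]]]] . [A [A [B [C [D var]]]] <> [B [C [D b]]]]] . [A [A [A [B [C [D var]]]] <> [B [C [D var]]]] ^ [B [C [D b]]]]]

var <> b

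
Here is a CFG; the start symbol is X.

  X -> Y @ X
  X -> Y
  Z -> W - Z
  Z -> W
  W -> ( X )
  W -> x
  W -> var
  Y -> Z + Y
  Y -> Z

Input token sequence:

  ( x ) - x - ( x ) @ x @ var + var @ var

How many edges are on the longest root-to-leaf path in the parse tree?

10

[X [Y [Z [W ( [X [Y [Z [W x]]]] )] - [Z [W x] - [Z [W ( [X [Y [Z [W x]]]] )]]]]] @ [X [Y [Z [W x]]] @ [X [Y [Z [W var]] + [Y [Z [W var]]]] @ [X [Y [Z [W var]]]]]]]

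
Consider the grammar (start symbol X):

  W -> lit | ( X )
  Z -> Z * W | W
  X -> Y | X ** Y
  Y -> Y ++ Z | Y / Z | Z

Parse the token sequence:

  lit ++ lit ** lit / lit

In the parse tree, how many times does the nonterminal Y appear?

[X [X [Y [Y [Z [W lit]]] ++ [Z [W lit]]]] ** [Y [Y [Z [W lit]]] / [Z [W lit]]]]

4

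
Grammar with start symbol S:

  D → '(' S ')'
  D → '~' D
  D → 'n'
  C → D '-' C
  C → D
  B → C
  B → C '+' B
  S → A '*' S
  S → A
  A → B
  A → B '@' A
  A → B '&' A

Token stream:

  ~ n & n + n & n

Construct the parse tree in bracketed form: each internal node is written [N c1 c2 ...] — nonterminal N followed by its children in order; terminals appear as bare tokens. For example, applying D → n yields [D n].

[S [A [B [C [D ~ [D n]]]] & [A [B [C [D n]] + [B [C [D n]]]] & [A [B [C [D n]]]]]]]

S
A
B & A
C & A
D & A
~ D & A
~ n & A
~ n & B & A
~ n & C + B & A
~ n & D + B & A
~ n & n + B & A
~ n & n + C & A
~ n & n + D & A
~ n & n + n & A
~ n & n + n & B
~ n & n + n & C
~ n & n + n & D
~ n & n + n & n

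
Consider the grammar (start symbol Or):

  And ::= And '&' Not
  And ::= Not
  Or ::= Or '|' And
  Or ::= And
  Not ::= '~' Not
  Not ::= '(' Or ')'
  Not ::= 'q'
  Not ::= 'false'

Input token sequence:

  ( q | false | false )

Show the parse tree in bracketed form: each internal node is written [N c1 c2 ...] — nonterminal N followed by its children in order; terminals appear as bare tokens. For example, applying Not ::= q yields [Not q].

Or
And
Not
( Or )
( Or | And )
( Or | And | And )
( And | And | And )
( Not | And | And )
( q | And | And )
( q | Not | And )
( q | false | And )
( q | false | Not )
( q | false | false )

[Or [And [Not ( [Or [Or [Or [And [Not q]]] | [And [Not false]]] | [And [Not false]]] )]]]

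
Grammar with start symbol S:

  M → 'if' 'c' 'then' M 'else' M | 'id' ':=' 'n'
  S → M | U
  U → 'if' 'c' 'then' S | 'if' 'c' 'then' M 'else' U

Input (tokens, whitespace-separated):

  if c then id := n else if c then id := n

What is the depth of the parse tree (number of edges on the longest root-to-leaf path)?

5

[S [U if c then [M id := n] else [U if c then [S [M id := n]]]]]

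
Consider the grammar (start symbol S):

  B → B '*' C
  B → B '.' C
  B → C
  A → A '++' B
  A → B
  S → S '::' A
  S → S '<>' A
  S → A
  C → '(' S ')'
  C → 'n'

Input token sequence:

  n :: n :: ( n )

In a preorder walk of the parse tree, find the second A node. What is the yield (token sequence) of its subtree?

[S [S [S [A [B [C n]]]] :: [A [B [C n]]]] :: [A [B [C ( [S [A [B [C n]]]] )]]]]

n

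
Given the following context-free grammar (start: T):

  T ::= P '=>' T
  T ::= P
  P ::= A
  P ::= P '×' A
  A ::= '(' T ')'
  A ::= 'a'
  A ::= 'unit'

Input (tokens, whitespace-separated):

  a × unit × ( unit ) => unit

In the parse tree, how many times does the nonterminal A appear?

5

[T [P [P [P [A a]] × [A unit]] × [A ( [T [P [A unit]]] )]] => [T [P [A unit]]]]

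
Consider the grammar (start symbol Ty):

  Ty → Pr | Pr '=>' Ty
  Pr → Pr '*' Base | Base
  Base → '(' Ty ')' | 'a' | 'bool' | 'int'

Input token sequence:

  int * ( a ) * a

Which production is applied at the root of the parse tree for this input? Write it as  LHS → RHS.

Ty → Pr

[Ty [Pr [Pr [Pr [Base int]] * [Base ( [Ty [Pr [Base a]]] )]] * [Base a]]]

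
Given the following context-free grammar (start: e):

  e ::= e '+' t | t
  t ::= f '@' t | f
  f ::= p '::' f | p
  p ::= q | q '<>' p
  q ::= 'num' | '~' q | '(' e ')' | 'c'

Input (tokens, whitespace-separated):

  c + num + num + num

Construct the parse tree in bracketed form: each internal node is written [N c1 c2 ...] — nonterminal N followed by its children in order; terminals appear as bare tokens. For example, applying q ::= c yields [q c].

e
e + t
e + t + t
e + t + t + t
t + t + t + t
f + t + t + t
p + t + t + t
q + t + t + t
c + t + t + t
c + f + t + t
c + p + t + t
c + q + t + t
c + num + t + t
c + num + f + t
c + num + p + t
c + num + q + t
c + num + num + t
c + num + num + f
c + num + num + p
c + num + num + q
c + num + num + num

[e [e [e [e [t [f [p [q c]]]]] + [t [f [p [q num]]]]] + [t [f [p [q num]]]]] + [t [f [p [q num]]]]]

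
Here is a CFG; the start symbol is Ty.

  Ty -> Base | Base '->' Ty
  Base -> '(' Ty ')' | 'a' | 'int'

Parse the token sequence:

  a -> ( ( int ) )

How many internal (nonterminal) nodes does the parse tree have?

[Ty [Base a] -> [Ty [Base ( [Ty [Base ( [Ty [Base int]] )]] )]]]

8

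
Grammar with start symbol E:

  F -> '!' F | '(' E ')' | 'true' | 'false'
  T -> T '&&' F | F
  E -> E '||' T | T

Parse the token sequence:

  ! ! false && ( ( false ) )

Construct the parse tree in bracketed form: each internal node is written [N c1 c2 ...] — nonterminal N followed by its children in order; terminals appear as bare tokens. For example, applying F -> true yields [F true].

[E [T [T [F ! [F ! [F false]]]] && [F ( [E [T [F ( [E [T [F false]]] )]]] )]]]

E
T
T && F
F && F
! F && F
! ! F && F
! ! false && F
! ! false && ( E )
! ! false && ( T )
! ! false && ( F )
! ! false && ( ( E ) )
! ! false && ( ( T ) )
! ! false && ( ( F ) )
! ! false && ( ( false ) )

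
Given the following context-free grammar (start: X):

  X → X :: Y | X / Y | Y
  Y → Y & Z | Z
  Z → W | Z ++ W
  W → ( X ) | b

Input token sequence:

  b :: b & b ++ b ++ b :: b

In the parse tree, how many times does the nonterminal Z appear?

6

[X [X [X [Y [Z [W b]]]] :: [Y [Y [Z [W b]]] & [Z [Z [Z [W b]] ++ [W b]] ++ [W b]]]] :: [Y [Z [W b]]]]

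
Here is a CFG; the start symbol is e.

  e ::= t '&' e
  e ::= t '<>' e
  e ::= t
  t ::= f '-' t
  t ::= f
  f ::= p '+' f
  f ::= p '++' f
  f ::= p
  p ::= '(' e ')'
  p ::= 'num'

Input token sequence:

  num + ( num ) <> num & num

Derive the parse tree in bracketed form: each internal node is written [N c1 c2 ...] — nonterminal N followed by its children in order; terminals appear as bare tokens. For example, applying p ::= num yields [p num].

e
t <> e
f <> e
p + f <> e
num + f <> e
num + p <> e
num + ( e ) <> e
num + ( t ) <> e
num + ( f ) <> e
num + ( p ) <> e
num + ( num ) <> e
num + ( num ) <> t & e
num + ( num ) <> f & e
num + ( num ) <> p & e
num + ( num ) <> num & e
num + ( num ) <> num & t
num + ( num ) <> num & f
num + ( num ) <> num & p
num + ( num ) <> num & num

[e [t [f [p num] + [f [p ( [e [t [f [p num]]]] )]]]] <> [e [t [f [p num]]] & [e [t [f [p num]]]]]]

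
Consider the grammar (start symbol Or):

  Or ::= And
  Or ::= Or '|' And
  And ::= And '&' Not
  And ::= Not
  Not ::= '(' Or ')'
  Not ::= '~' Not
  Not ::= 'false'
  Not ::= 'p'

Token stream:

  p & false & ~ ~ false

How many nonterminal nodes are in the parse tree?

9

[Or [And [And [And [Not p]] & [Not false]] & [Not ~ [Not ~ [Not false]]]]]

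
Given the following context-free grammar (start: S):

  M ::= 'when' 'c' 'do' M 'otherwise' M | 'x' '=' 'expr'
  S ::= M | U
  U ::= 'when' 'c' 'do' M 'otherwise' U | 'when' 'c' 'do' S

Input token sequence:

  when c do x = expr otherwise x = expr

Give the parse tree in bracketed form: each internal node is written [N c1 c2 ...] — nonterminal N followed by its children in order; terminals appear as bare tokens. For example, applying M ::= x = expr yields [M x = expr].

S
M
when c do M otherwise M
when c do x = expr otherwise M
when c do x = expr otherwise x = expr

[S [M when c do [M x = expr] otherwise [M x = expr]]]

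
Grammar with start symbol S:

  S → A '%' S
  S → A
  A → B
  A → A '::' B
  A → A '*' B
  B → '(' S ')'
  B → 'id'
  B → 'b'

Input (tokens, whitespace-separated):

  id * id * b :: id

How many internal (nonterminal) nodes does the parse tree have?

9

[S [A [A [A [A [B id]] * [B id]] * [B b]] :: [B id]]]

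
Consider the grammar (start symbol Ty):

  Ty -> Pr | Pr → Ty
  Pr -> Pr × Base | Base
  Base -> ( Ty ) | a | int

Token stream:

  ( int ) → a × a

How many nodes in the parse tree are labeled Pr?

[Ty [Pr [Base ( [Ty [Pr [Base int]]] )]] → [Ty [Pr [Pr [Base a]] × [Base a]]]]

4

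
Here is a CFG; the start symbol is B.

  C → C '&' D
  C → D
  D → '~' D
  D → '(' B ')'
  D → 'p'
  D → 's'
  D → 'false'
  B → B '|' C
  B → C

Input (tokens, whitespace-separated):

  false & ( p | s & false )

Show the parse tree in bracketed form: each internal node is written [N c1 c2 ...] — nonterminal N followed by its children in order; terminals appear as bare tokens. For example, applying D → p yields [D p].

[B [C [C [D false]] & [D ( [B [B [C [D p]]] | [C [C [D s]] & [D false]]] )]]]

B
C
C & D
D & D
false & D
false & ( B )
false & ( B | C )
false & ( C | C )
false & ( D | C )
false & ( p | C )
false & ( p | C & D )
false & ( p | D & D )
false & ( p | s & D )
false & ( p | s & false )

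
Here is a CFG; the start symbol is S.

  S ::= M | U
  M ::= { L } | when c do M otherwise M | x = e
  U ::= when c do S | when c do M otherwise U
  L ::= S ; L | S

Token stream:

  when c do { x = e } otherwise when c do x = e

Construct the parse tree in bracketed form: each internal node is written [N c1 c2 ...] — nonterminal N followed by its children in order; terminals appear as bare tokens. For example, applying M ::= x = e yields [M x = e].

[S [U when c do [M { [L [S [M x = e]]] }] otherwise [U when c do [S [M x = e]]]]]

S
U
when c do M otherwise U
when c do { L } otherwise U
when c do { S } otherwise U
when c do { M } otherwise U
when c do { x = e } otherwise U
when c do { x = e } otherwise when c do S
when c do { x = e } otherwise when c do M
when c do { x = e } otherwise when c do x = e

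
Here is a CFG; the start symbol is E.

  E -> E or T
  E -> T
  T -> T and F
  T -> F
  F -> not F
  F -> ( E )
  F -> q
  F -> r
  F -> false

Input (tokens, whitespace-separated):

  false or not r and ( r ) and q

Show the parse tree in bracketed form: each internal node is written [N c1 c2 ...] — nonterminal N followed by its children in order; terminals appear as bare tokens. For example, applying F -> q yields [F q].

E
E or T
T or T
F or T
false or T
false or T and F
false or T and F and F
false or F and F and F
false or not F and F and F
false or not r and F and F
false or not r and ( E ) and F
false or not r and ( T ) and F
false or not r and ( F ) and F
false or not r and ( r ) and F
false or not r and ( r ) and q

[E [E [T [F false]]] or [T [T [T [F not [F r]]] and [F ( [E [T [F r]]] )]] and [F q]]]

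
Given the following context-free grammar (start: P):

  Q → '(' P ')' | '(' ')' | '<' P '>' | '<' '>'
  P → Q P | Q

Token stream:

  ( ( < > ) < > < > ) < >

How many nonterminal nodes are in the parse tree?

12

[P [Q ( [P [Q ( [P [Q < >]] )] [P [Q < >] [P [Q < >]]]] )] [P [Q < >]]]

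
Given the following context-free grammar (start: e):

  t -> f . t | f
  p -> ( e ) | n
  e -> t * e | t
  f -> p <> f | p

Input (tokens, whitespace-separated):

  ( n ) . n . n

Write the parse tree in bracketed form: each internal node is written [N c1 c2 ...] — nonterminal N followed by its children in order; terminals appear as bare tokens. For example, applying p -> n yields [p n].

[e [t [f [p ( [e [t [f [p n]]]] )]] . [t [f [p n]] . [t [f [p n]]]]]]

e
t
f . t
p . t
( e ) . t
( t ) . t
( f ) . t
( p ) . t
( n ) . t
( n ) . f . t
( n ) . p . t
( n ) . n . t
( n ) . n . f
( n ) . n . p
( n ) . n . n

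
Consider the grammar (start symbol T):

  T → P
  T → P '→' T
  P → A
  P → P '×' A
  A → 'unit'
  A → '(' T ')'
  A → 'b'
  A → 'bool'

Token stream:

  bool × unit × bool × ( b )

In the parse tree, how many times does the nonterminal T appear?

2

[T [P [P [P [P [A bool]] × [A unit]] × [A bool]] × [A ( [T [P [A b]]] )]]]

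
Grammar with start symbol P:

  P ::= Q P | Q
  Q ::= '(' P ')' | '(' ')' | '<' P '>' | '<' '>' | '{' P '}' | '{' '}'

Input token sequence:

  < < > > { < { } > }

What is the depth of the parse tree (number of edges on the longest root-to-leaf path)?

7

[P [Q < [P [Q < >]] >] [P [Q { [P [Q < [P [Q { }]] >]] }]]]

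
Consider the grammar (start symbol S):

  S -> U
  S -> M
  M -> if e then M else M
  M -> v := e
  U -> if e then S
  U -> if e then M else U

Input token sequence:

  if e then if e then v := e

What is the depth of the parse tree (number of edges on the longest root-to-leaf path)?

6

[S [U if e then [S [U if e then [S [M v := e]]]]]]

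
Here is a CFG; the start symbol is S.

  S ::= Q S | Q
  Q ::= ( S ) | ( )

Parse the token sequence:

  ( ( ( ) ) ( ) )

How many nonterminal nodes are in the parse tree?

8

[S [Q ( [S [Q ( [S [Q ( )]] )] [S [Q ( )]]] )]]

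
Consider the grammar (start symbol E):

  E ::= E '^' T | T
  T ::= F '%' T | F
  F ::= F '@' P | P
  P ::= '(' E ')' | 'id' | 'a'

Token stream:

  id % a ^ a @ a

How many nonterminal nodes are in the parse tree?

[E [E [T [F [P id]] % [T [F [P a]]]]] ^ [T [F [F [P a]] @ [P a]]]]

13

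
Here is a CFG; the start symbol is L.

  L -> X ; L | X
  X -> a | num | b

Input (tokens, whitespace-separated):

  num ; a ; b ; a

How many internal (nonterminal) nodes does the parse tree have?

8

[L [X num] ; [L [X a] ; [L [X b] ; [L [X a]]]]]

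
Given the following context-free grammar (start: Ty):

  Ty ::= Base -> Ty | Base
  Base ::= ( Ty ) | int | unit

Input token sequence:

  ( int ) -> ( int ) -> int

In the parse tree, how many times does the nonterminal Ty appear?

5

[Ty [Base ( [Ty [Base int]] )] -> [Ty [Base ( [Ty [Base int]] )] -> [Ty [Base int]]]]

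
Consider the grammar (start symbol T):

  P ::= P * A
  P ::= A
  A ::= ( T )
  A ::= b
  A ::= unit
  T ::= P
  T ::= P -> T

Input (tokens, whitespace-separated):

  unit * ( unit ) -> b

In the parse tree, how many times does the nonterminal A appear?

4

[T [P [P [A unit]] * [A ( [T [P [A unit]]] )]] -> [T [P [A b]]]]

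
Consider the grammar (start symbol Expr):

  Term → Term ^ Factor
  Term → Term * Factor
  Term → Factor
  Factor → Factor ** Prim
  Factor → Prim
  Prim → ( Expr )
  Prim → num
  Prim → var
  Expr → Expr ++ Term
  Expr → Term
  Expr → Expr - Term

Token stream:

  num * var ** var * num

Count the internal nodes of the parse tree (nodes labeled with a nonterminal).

12

[Expr [Term [Term [Term [Factor [Prim num]]] * [Factor [Factor [Prim var]] ** [Prim var]]] * [Factor [Prim num]]]]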